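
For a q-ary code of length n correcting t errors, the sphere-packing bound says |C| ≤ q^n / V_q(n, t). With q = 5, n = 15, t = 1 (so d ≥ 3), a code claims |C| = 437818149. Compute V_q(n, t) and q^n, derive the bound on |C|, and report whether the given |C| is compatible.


V_q(n, t) = 61, q^n = 30517578125, Hamming bound = 500288165, |C| = 437818149 ≤ bound (satisfied).

Step 1: Compute V_q(n, t) = Σ_{j=0}^1 C(n, j) (q−1)^j.
  j = 0: C(15,0)·(4)^0 = 1·1 = 1.
  j = 1: C(15,1)·(4)^1 = 15·4 = 60.
  V_q(n, t) = 1 + 60 = 61.
Step 2: q^n = 5^15 = 30517578125.
Step 3: Hamming bound ⌊q^n / V_q(n,t)⌋ = ⌊30517578125/61⌋ = 500288165.
Step 4: Compare |C| = 437818149 to 500288165: satisfied.
The claimed |C| lies below the Hamming bound.


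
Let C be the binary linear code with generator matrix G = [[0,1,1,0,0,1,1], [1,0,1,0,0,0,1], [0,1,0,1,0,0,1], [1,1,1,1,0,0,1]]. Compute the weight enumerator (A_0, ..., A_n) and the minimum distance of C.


Weight distribution: A_0 = 1, A_1 = 1, A_2 = 2, A_3 = 6, A_4 = 5, A_5 = 1. Minimum distance d = 1.

Enumerate all 2^4 = 16 messages m ∈ F_2^4.
For each, compute codeword c = mG in F_2^7, then tally its weight.
  m = 0000 → c = 0000000, weight = 0.
  m = 1000 → c = 0110011, weight = 4.
  m = 0100 → c = 1010001, weight = 3.
  m = 1100 → c = 1100010, weight = 3.
  m = 0010 → c = 0101001, weight = 3.
  m = 1010 → c = 0011010, weight = 3.
  m = 0110 → c = 1111000, weight = 4.
  m = 1110 → c = 1001011, weight = 4.
  m = 0001 → c = 1111001, weight = 5.
  m = 1001 → c = 1001010, weight = 3.
  m = 0101 → c = 0101000, weight = 2.
  m = 1101 → c = 0011011, weight = 4.
  m = 0011 → c = 1010000, weight = 2.
  m = 1011 → c = 1100011, weight = 4.
  m = 0111 → c = 0000001, weight = 1.
  m = 1111 → c = 0110010, weight = 3.
Tally weights:
  weight 0: 1 codewords.
  weight 1: 1 codewords.
  weight 2: 2 codewords.
  weight 3: 6 codewords.
  weight 4: 5 codewords.
  weight 5: 1 codewords.
Minimum distance d = smallest w > 0 with A_w > 0 = 1.
Sanity: Σ A_w = 16 = 2^4 = 16 ✓.


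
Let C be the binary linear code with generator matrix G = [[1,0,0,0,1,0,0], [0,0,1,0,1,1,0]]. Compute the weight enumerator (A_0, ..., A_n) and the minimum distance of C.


Weight distribution: A_0 = 1, A_2 = 1, A_3 = 2. Minimum distance d = 2.

Enumerate all 2^2 = 4 messages m ∈ F_2^2.
For each, compute codeword c = mG in F_2^7, then tally its weight.
  m = 00 → c = 0000000, weight = 0.
  m = 10 → c = 1000100, weight = 2.
  m = 01 → c = 0010110, weight = 3.
  m = 11 → c = 1010010, weight = 3.
Tally weights:
  weight 0: 1 codewords.
  weight 2: 1 codewords.
  weight 3: 2 codewords.
Minimum distance d = smallest w > 0 with A_w > 0 = 2.
Sanity: Σ A_w = 4 = 2^2 = 4 ✓.


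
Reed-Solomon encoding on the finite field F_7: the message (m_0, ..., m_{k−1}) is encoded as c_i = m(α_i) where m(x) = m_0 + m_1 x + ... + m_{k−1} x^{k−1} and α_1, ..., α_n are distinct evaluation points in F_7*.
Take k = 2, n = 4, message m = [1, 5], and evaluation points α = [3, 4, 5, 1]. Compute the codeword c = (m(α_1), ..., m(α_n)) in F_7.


c = [2, 0, 5, 6]

Message polynomial: m(x) = 1 + 5·x (mod 7).
For each evaluation point α_i, compute m(α_i) mod 7:
  α_1 = 3: Horner steps 5 → 2, so m(3) = 2.
  α_2 = 4: Horner steps 5 → 0, so m(4) = 0.
  α_3 = 5: Horner steps 5 → 5, so m(5) = 5.
  α_4 = 1: Horner steps 5 → 6, so m(1) = 6.
Codeword c = [2, 0, 5, 6] ∈ F_7^4.


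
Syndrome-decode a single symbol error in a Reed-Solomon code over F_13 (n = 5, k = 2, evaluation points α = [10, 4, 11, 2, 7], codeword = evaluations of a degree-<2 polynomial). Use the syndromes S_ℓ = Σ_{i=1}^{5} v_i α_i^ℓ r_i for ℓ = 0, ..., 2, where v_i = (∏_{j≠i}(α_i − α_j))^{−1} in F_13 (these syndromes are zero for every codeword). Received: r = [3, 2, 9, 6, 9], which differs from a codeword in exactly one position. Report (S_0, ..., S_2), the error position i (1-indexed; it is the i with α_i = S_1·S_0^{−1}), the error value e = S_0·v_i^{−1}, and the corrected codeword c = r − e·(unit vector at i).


S = (12, 2, 9), error at position 3, error magnitude e = 8, c = [3, 2, 1, 6, 9].

Step 1: column multipliers v_i = (∏_{j≠i}(α_i − α_j))^{−1} mod 13.
  i = 1 (α = 10): (10−4)(10−11)(10−2)(10−7) = 6·(−1)·8·3 = −144 ≡ 12, so v_1 = 12^{−1} = 12 (mod 13).
  i = 2 (α = 4): (4−10)(4−11)(4−2)(4−7) = (−6)·(−7)·2·(−3) = −252 ≡ 8, so v_2 = 8^{−1} = 5 (mod 13).
  i = 3 (α = 11): (11−10)(11−4)(11−2)(11−7) = 1·7·9·4 = 252 ≡ 5, so v_3 = 5^{−1} = 8 (mod 13).
  i = 4 (α = 2): (2−10)(2−4)(2−11)(2−7) = (−8)·(−2)·(−9)·(−5) = 720 ≡ 5, so v_4 = 5^{−1} = 8 (mod 13).
  i = 5 (α = 7): (7−10)(7−4)(7−11)(7−2) = (−3)·3·(−4)·5 = 180 ≡ 11, so v_5 = 11^{−1} = 6 (mod 13).
  v = [12, 5, 8, 8, 6].
Step 2: syndromes of r = [3, 2, 9, 6, 9] (all sums mod 13).
  S_0 = Σ v_i r_i = 12·3 + 5·2 + 8·9 + 8·6 + 6·9 = 220 ≡ 12.
  S_1 = Σ v_i α_i r_i = 12·10·3 + 5·4·2 + 8·11·9 + 8·2·6 + 6·7·9 = 1666 ≡ 2.
  α_i^2 mod 13 = [9, 3, 4, 4, 10].
  S_2 = Σ v_i α_i^2 r_i = 12·9·3 + 5·3·2 + 8·4·9 + 8·4·6 + 6·10·9 = 1374 ≡ 9.
  S = (12, 2, 9) ≠ 0, so r is not a codeword (an error is present).
Step 3: locate the error. For a single error e at position i, S_ℓ = v_i·e·α_i^ℓ, so α_err = S_1/S_0.
  S_0^{−1} = 12^{−1} = 12 (mod 13), so α_err = 2·12 = 24 ≡ 11 = α_3. Error position i = 3.
  Consistency check: S_2/S_1 = 9·7 = 63 ≡ 11 = α_err ✓ (single-error assumption holds).
Step 4: error magnitude e = S_0/v_3 = S_0·∏_{j≠3}(α_3 − α_j) = 12·5 = 60 ≡ 8 (mod 13).
Step 5: correct position 3: c_3 = r_3 − e = 9 − 8 ≡ 1 (mod 13). Hence c = [3, 2, 1, 6, 9].
  Check: interpolating c through the α_i gives m(x) = 10 + 11·x (degree < 2) with m(α_i) = c_i for every i, so c is indeed a codeword.


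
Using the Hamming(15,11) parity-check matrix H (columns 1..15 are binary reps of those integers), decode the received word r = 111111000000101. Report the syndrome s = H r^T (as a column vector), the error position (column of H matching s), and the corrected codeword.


s = (0, 1, 0, 1)^T, error position = 5, corrected codeword c = 111101000000101

Compute s = H r^T mod 2 one row at a time:
  s_1 = 0 + 0 + 0 + 0 + 0 + 1 + 0 + 1 = 2 ≡ 0 (mod 2).
  s_2 = 1 + 1 + 1 + 0 + 0 + 1 + 0 + 1 = 5 ≡ 1 (mod 2).
  s_3 = 1 + 1 + 1 + 0 + 0 + 0 + 0 + 1 = 4 ≡ 0 (mod 2).
  s_4 = 1 + 1 + 1 + 0 + 0 + 0 + 1 + 1 = 5 ≡ 1 (mod 2).
s = (0, 1, 0, 1)^T — this equals column 5 of H (binary 0101), so error is at position 5.
Correct: flip bit 5 of r = 111111000000101 to get c = 111101000000101.


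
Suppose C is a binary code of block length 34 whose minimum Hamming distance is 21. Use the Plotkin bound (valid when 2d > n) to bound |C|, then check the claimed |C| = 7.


Plotkin bound M ≤ 4; given |C| = 7 > bound (violated).

Check applicability: 2d = 42, n = 34.
2d − n = 8 > 0, so Plotkin applies.
Compute d/(2d−n) = 21/8 ≈ 2.6250.
⌊d/(2d−n)⌋ = 2.
Plotkin bound: M ≤ 2·2 = 4.
Given |C| = 7, check: VIOLATED.
This |C| is above the Plotkin bound, so no binary code with n = 34, d = 21 and 7 codewords exists.


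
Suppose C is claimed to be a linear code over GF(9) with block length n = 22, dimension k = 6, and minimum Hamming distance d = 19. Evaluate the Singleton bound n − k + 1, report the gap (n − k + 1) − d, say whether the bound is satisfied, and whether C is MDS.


Singleton RHS = n − k + 1 = 17, slack = -2, bound violated (no such code; not MDS).

Singleton bound: d ≤ n − k + 1.
Here n = 22, k = 6, so n − k + 1 = 17.
Given d = 19, check d ≤ 17: NO.
Slack = (n − k + 1) − d = -2.
The slack is negative: d = 19 exceeds n − k + 1 = 17 by 2, so the Singleton bound is violated and no linear [22, 6, 19]_9 code can exist. In particular it is not MDS (MDS requires d = n − k + 1 exactly).
Description: the claimed parameters are [22, 6, 19]_9; such a code would be impossible (violates the Singleton bound).


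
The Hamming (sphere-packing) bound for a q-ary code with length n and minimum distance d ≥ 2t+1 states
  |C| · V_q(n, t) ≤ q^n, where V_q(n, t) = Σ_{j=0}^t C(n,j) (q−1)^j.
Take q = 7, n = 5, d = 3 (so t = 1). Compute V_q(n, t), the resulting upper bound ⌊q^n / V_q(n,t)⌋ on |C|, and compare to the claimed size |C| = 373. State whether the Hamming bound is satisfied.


V_q(n, t) = 31, q^n = 16807, Hamming bound = 542, |C| = 373 ≤ bound (satisfied).

Step 1: Compute V_q(n, t) = Σ_{j=0}^1 C(n, j) (q−1)^j.
  j = 0: C(5,0)·(6)^0 = 1·1 = 1.
  j = 1: C(5,1)·(6)^1 = 5·6 = 30.
  V_q(n, t) = 1 + 30 = 31.
Step 2: q^n = 7^5 = 16807.
Step 3: Hamming bound ⌊q^n / V_q(n,t)⌋ = ⌊16807/31⌋ = 542.
Step 4: Compare |C| = 373 to 542: satisfied.
The claimed |C| lies below the Hamming bound.


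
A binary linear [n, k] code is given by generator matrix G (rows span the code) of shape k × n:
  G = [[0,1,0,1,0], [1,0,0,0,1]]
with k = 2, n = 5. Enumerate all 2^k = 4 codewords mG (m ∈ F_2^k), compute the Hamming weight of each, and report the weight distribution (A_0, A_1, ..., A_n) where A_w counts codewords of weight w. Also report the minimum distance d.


Weight distribution: A_0 = 1, A_2 = 2, A_4 = 1. Minimum distance d = 2.

Enumerate all 2^2 = 4 messages m ∈ F_2^2.
For each, compute codeword c = mG in F_2^5, then tally its weight.
  m = 00 → c = 00000, weight = 0.
  m = 10 → c = 01010, weight = 2.
  m = 01 → c = 10001, weight = 2.
  m = 11 → c = 11011, weight = 4.
Tally weights:
  weight 0: 1 codewords.
  weight 2: 2 codewords.
  weight 4: 1 codewords.
Minimum distance d = smallest w > 0 with A_w > 0 = 2.
Sanity: Σ A_w = 4 = 2^2 = 4 ✓.


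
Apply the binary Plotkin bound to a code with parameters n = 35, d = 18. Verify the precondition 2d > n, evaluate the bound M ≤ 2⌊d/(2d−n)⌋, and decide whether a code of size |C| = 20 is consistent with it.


Plotkin bound M ≤ 36; given |C| = 20 ≤ bound (satisfied).

Check applicability: 2d = 36, n = 35.
2d − n = 1 > 0, so Plotkin applies.
Compute d/(2d−n) = 18/1 ≈ 18.0000.
⌊d/(2d−n)⌋ = 18.
Plotkin bound: M ≤ 2·18 = 36.
Given |C| = 20, check: satisfied.
This |C| is below the Plotkin bound.


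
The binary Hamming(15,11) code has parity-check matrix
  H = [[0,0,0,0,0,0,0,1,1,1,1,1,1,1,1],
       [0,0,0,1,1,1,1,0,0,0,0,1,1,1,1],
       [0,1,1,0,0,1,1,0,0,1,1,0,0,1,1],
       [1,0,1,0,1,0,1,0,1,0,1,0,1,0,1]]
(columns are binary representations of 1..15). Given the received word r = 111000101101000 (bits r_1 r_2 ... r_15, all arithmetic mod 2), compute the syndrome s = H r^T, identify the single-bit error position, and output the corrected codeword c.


s = (1, 0, 0, 0)^T, error position = 8, corrected codeword c = 111000111101000

Compute s = H r^T mod 2 one row at a time:
  s_1 = 0 + 1 + 1 + 0 + 1 + 0 + 0 + 0 = 3 ≡ 1 (mod 2).
  s_2 = 0 + 0 + 0 + 1 + 1 + 0 + 0 + 0 = 2 ≡ 0 (mod 2).
  s_3 = 1 + 1 + 0 + 1 + 1 + 0 + 0 + 0 = 4 ≡ 0 (mod 2).
  s_4 = 1 + 1 + 0 + 1 + 1 + 0 + 0 + 0 = 4 ≡ 0 (mod 2).
s = (1, 0, 0, 0)^T — this equals column 8 of H (binary 1000), so error is at position 8.
Correct: flip bit 8 of r = 111000101101000 to get c = 111000111101000.


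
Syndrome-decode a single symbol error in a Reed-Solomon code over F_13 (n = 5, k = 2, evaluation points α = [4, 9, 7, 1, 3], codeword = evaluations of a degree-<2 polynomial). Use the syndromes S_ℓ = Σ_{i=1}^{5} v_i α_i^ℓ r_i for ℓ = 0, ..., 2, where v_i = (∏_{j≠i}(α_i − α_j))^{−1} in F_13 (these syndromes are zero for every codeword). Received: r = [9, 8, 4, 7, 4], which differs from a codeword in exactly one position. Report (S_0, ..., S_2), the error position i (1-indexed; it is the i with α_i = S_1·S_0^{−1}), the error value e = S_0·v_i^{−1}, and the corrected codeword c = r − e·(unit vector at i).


S = (7, 10, 5), error at position 3, error magnitude e = 6, c = [9, 8, 11, 7, 4].

Step 1: column multipliers v_i = (∏_{j≠i}(α_i − α_j))^{−1} mod 13.
  i = 1 (α = 4): (4−9)(4−7)(4−1)(4−3) = (−5)·(−3)·3·1 = 45 ≡ 6, so v_1 = 6^{−1} = 11 (mod 13).
  i = 2 (α = 9): (9−4)(9−7)(9−1)(9−3) = 5·2·8·6 = 480 ≡ 12, so v_2 = 12^{−1} = 12 (mod 13).
  i = 3 (α = 7): (7−4)(7−9)(7−1)(7−3) = 3·(−2)·6·4 = −144 ≡ 12, so v_3 = 12^{−1} = 12 (mod 13).
  i = 4 (α = 1): (1−4)(1−9)(1−7)(1−3) = (−3)·(−8)·(−6)·(−2) = 288 ≡ 2, so v_4 = 2^{−1} = 7 (mod 13).
  i = 5 (α = 3): (3−4)(3−9)(3−7)(3−1) = (−1)·(−6)·(−4)·2 = −48 ≡ 4, so v_5 = 4^{−1} = 10 (mod 13).
  v = [11, 12, 12, 7, 10].
Step 2: syndromes of r = [9, 8, 4, 7, 4] (all sums mod 13).
  S_0 = Σ v_i r_i = 11·9 + 12·8 + 12·4 + 7·7 + 10·4 = 332 ≡ 7.
  S_1 = Σ v_i α_i r_i = 11·4·9 + 12·9·8 + 12·7·4 + 7·1·7 + 10·3·4 = 1765 ≡ 10.
  α_i^2 mod 13 = [3, 3, 10, 1, 9].
  S_2 = Σ v_i α_i^2 r_i = 11·3·9 + 12·3·8 + 12·10·4 + 7·1·7 + 10·9·4 = 1474 ≡ 5.
  S = (7, 10, 5) ≠ 0, so r is not a codeword (an error is present).
Step 3: locate the error. For a single error e at position i, S_ℓ = v_i·e·α_i^ℓ, so α_err = S_1/S_0.
  S_0^{−1} = 7^{−1} = 2 (mod 13), so α_err = 10·2 = 20 ≡ 7 = α_3. Error position i = 3.
  Consistency check: S_2/S_1 = 5·4 = 20 ≡ 7 = α_err ✓ (single-error assumption holds).
Step 4: error magnitude e = S_0/v_3 = S_0·∏_{j≠3}(α_3 − α_j) = 7·12 = 84 ≡ 6 (mod 13).
Step 5: correct position 3: c_3 = r_3 − e = 4 − 6 ≡ 11 (mod 13). Hence c = [9, 8, 11, 7, 4].
  Check: interpolating c through the α_i gives m(x) = 2 + 5·x (degree < 2) with m(α_i) = c_i for every i, so c is indeed a codeword.


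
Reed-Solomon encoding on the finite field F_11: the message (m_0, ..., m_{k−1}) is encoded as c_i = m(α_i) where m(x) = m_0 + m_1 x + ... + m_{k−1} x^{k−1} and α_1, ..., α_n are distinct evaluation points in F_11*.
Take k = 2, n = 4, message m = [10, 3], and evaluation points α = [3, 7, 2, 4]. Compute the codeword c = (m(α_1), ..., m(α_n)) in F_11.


c = [8, 9, 5, 0]

Message polynomial: m(x) = 10 + 3·x (mod 11).
For each evaluation point α_i, compute m(α_i) mod 11:
  α_1 = 3: Horner steps 3 → 8, so m(3) = 8.
  α_2 = 7: Horner steps 3 → 9, so m(7) = 9.
  α_3 = 2: Horner steps 3 → 5, so m(2) = 5.
  α_4 = 4: Horner steps 3 → 0, so m(4) = 0.
Codeword c = [8, 9, 5, 0] ∈ F_11^4.


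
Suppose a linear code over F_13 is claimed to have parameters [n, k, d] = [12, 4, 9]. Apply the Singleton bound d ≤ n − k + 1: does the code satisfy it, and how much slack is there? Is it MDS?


Singleton RHS = n − k + 1 = 9, slack = 0, bound satisfied, MDS.

Singleton bound: d ≤ n − k + 1.
Here n = 12, k = 4, so n − k + 1 = 9.
Given d = 9, check d ≤ 9: YES.
Slack = (n − k + 1) − d = 0.
The code is MDS (slack = 0).
Description: the claimed parameters are [12, 4, 9]_13; such a code would be MDS (meets Singleton bound).


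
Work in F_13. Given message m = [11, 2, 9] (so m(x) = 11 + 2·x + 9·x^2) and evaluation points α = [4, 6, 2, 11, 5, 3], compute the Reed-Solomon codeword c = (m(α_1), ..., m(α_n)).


c = [7, 9, 12, 4, 12, 7]

Message polynomial: m(x) = 11 + 2·x + 9·x^2 (mod 13).
For each evaluation point α_i, compute m(α_i) mod 13:
  α_1 = 4: Horner steps 9 → 12 → 7, so m(4) = 7.
  α_2 = 6: Horner steps 9 → 4 → 9, so m(6) = 9.
  α_3 = 2: Horner steps 9 → 7 → 12, so m(2) = 12.
  α_4 = 11: Horner steps 9 → 10 → 4, so m(11) = 4.
  α_5 = 5: Horner steps 9 → 8 → 12, so m(5) = 12.
  α_6 = 3: Horner steps 9 → 3 → 7, so m(3) = 7.
Codeword c = [7, 9, 12, 4, 12, 7] ∈ F_13^6.


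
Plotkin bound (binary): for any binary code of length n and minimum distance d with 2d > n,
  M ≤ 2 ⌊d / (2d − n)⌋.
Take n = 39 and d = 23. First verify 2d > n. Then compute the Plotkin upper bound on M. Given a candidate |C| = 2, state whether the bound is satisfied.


Plotkin bound M ≤ 6; given |C| = 2 ≤ bound (satisfied).

Check applicability: 2d = 46, n = 39.
2d − n = 7 > 0, so Plotkin applies.
Compute d/(2d−n) = 23/7 ≈ 3.2857.
⌊d/(2d−n)⌋ = 3.
Plotkin bound: M ≤ 2·3 = 6.
Given |C| = 2, check: satisfied.
This |C| is below the Plotkin bound.


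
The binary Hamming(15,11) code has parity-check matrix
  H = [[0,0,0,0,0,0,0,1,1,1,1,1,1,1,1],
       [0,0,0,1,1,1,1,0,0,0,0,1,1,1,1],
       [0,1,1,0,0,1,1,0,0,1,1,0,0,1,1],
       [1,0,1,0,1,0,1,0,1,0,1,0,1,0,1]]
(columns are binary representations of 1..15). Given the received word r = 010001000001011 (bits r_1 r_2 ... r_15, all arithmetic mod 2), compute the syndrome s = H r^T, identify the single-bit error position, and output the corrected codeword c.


s = (1, 0, 0, 1)^T, error position = 9, corrected codeword c = 010001001001011

Compute s = H r^T mod 2 one row at a time:
  s_1 = 0 + 0 + 0 + 0 + 1 + 0 + 1 + 1 = 3 ≡ 1 (mod 2).
  s_2 = 0 + 0 + 1 + 0 + 1 + 0 + 1 + 1 = 4 ≡ 0 (mod 2).
  s_3 = 1 + 0 + 1 + 0 + 0 + 0 + 1 + 1 = 4 ≡ 0 (mod 2).
  s_4 = 0 + 0 + 0 + 0 + 0 + 0 + 0 + 1 = 1 ≡ 1 (mod 2).
s = (1, 0, 0, 1)^T — this equals column 9 of H (binary 1001), so error is at position 9.
Correct: flip bit 9 of r = 010001000001011 to get c = 010001001001011.


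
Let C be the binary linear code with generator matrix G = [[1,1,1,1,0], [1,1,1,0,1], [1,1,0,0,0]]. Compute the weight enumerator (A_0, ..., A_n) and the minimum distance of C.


Weight distribution: A_0 = 1, A_2 = 4, A_4 = 3. Minimum distance d = 2.

Enumerate all 2^3 = 8 messages m ∈ F_2^3.
For each, compute codeword c = mG in F_2^5, then tally its weight.
  m = 000 → c = 00000, weight = 0.
  m = 100 → c = 11110, weight = 4.
  m = 010 → c = 11101, weight = 4.
  m = 110 → c = 00011, weight = 2.
  m = 001 → c = 11000, weight = 2.
  m = 101 → c = 00110, weight = 2.
  m = 011 → c = 00101, weight = 2.
  m = 111 → c = 11011, weight = 4.
Tally weights:
  weight 0: 1 codewords.
  weight 2: 4 codewords.
  weight 4: 3 codewords.
Minimum distance d = smallest w > 0 with A_w > 0 = 2.
Sanity: Σ A_w = 8 = 2^3 = 8 ✓.


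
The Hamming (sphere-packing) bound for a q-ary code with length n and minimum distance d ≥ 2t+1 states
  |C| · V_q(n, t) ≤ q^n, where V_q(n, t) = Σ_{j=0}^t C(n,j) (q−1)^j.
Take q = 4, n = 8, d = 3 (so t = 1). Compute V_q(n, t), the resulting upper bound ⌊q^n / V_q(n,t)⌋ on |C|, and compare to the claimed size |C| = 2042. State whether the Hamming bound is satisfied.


V_q(n, t) = 25, q^n = 65536, Hamming bound = 2621, |C| = 2042 ≤ bound (satisfied).

Step 1: Compute V_q(n, t) = Σ_{j=0}^1 C(n, j) (q−1)^j.
  j = 0: C(8,0)·(3)^0 = 1·1 = 1.
  j = 1: C(8,1)·(3)^1 = 8·3 = 24.
  V_q(n, t) = 1 + 24 = 25.
Step 2: q^n = 4^8 = 65536.
Step 3: Hamming bound ⌊q^n / V_q(n,t)⌋ = ⌊65536/25⌋ = 2621.
Step 4: Compare |C| = 2042 to 2621: satisfied.
The claimed |C| lies below the Hamming bound.


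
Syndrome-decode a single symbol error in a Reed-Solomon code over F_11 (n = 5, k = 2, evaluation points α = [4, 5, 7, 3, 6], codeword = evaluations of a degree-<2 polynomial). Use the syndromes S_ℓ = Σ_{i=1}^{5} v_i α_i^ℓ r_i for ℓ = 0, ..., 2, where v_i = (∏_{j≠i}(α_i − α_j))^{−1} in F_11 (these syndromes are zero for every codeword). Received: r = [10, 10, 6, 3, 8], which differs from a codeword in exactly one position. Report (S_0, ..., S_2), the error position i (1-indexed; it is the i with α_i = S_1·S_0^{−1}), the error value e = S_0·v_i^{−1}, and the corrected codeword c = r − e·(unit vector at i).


S = (4, 5, 9), error at position 1, error magnitude e = 9, c = [1, 10, 6, 3, 8].

Step 1: column multipliers v_i = (∏_{j≠i}(α_i − α_j))^{−1} mod 11.
  i = 1 (α = 4): (4−5)(4−7)(4−3)(4−6) = (−1)·(−3)·1·(−2) = −6 ≡ 5, so v_1 = 5^{−1} = 9 (mod 11).
  i = 2 (α = 5): (5−4)(5−7)(5−3)(5−6) = 1·(−2)·2·(−1) = 4 ≡ 4, so v_2 = 4^{−1} = 3 (mod 11).
  i = 3 (α = 7): (7−4)(7−5)(7−3)(7−6) = 3·2·4·1 = 24 ≡ 2, so v_3 = 2^{−1} = 6 (mod 11).
  i = 4 (α = 3): (3−4)(3−5)(3−7)(3−6) = (−1)·(−2)·(−4)·(−3) = 24 ≡ 2, so v_4 = 2^{−1} = 6 (mod 11).
  i = 5 (α = 6): (6−4)(6−5)(6−7)(6−3) = 2·1·(−1)·3 = −6 ≡ 5, so v_5 = 5^{−1} = 9 (mod 11).
  v = [9, 3, 6, 6, 9].
Step 2: syndromes of r = [10, 10, 6, 3, 8] (all sums mod 11).
  S_0 = Σ v_i r_i = 9·10 + 3·10 + 6·6 + 6·3 + 9·8 = 246 ≡ 4.
  S_1 = Σ v_i α_i r_i = 9·4·10 + 3·5·10 + 6·7·6 + 6·3·3 + 9·6·8 = 1248 ≡ 5.
  α_i^2 mod 11 = [5, 3, 5, 9, 3].
  S_2 = Σ v_i α_i^2 r_i = 9·5·10 + 3·3·10 + 6·5·6 + 6·9·3 + 9·3·8 = 1098 ≡ 9.
  S = (4, 5, 9) ≠ 0, so r is not a codeword (an error is present).
Step 3: locate the error. For a single error e at position i, S_ℓ = v_i·e·α_i^ℓ, so α_err = S_1/S_0.
  S_0^{−1} = 4^{−1} = 3 (mod 11), so α_err = 5·3 = 15 ≡ 4 = α_1. Error position i = 1.
  Consistency check: S_2/S_1 = 9·9 = 81 ≡ 4 = α_err ✓ (single-error assumption holds).
Step 4: error magnitude e = S_0/v_1 = S_0·∏_{j≠1}(α_1 − α_j) = 4·5 = 20 ≡ 9 (mod 11).
Step 5: correct position 1: c_1 = r_1 − e = 10 − 9 ≡ 1 (mod 11). Hence c = [1, 10, 6, 3, 8].
  Check: interpolating c through the α_i gives m(x) = 9 + 9·x (degree < 2) with m(α_i) = c_i for every i, so c is indeed a codeword.


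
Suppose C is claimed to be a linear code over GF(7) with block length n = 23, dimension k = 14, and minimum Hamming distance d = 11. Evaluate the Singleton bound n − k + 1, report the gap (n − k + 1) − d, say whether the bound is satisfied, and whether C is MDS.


Singleton RHS = n − k + 1 = 10, slack = -1, bound violated (no such code; not MDS).

Singleton bound: d ≤ n − k + 1.
Here n = 23, k = 14, so n − k + 1 = 10.
Given d = 11, check d ≤ 10: NO.
Slack = (n − k + 1) − d = -1.
The slack is negative: d = 11 exceeds n − k + 1 = 10 by 1, so the Singleton bound is violated and no linear [23, 14, 11]_7 code can exist. In particular it is not MDS (MDS requires d = n − k + 1 exactly).
Description: the claimed parameters are [23, 14, 11]_7; such a code would be impossible (violates the Singleton bound).


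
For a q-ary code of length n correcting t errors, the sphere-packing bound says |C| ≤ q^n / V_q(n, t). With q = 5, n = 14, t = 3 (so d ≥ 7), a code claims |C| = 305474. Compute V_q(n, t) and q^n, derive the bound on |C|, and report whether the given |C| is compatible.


V_q(n, t) = 24809, q^n = 6103515625, Hamming bound = 246020, |C| = 305474 > bound (violated).

Step 1: Compute V_q(n, t) = Σ_{j=0}^3 C(n, j) (q−1)^j.
  j = 0: C(14,0)·(4)^0 = 1·1 = 1.
  j = 1: C(14,1)·(4)^1 = 14·4 = 56.
  j = 2: C(14,2)·(4)^2 = 91·16 = 1456.
  j = 3: C(14,3)·(4)^3 = 364·64 = 23296.
  V_q(n, t) = 1 + 56 + 1456 + 23296 = 24809.
Step 2: q^n = 5^14 = 6103515625.
Step 3: Hamming bound ⌊q^n / V_q(n,t)⌋ = ⌊6103515625/24809⌋ = 246020.
Step 4: Compare |C| = 305474 to 246020: violated.
The claimed |C| lies above the Hamming bound, so no 5-ary code of length 14 with d ≥ 7 can have 305474 codewords.


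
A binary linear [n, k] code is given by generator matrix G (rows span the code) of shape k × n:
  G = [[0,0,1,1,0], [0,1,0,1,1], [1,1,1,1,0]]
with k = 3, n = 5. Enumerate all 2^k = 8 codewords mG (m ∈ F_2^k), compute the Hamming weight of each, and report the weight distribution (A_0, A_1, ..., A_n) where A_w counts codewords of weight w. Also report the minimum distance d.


Weight distribution: A_0 = 1, A_2 = 2, A_3 = 4, A_4 = 1. Minimum distance d = 2.

Enumerate all 2^3 = 8 messages m ∈ F_2^3.
For each, compute codeword c = mG in F_2^5, then tally its weight.
  m = 000 → c = 00000, weight = 0.
  m = 100 → c = 00110, weight = 2.
  m = 010 → c = 01011, weight = 3.
  m = 110 → c = 01101, weight = 3.
  m = 001 → c = 11110, weight = 4.
  m = 101 → c = 11000, weight = 2.
  m = 011 → c = 10101, weight = 3.
  m = 111 → c = 10011, weight = 3.
Tally weights:
  weight 0: 1 codewords.
  weight 2: 2 codewords.
  weight 3: 4 codewords.
  weight 4: 1 codewords.
Minimum distance d = smallest w > 0 with A_w > 0 = 2.
Sanity: Σ A_w = 8 = 2^3 = 8 ✓.


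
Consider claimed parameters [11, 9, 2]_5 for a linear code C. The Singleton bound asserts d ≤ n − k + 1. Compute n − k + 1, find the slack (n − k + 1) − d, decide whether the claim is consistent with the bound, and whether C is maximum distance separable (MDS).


Singleton RHS = n − k + 1 = 3, slack = 1, bound satisfied, not MDS.

Singleton bound: d ≤ n − k + 1.
Here n = 11, k = 9, so n − k + 1 = 3.
Given d = 2, check d ≤ 3: YES.
Slack = (n − k + 1) − d = 1.
The code is NOT MDS (slack = 1 > 0).
Description: the claimed parameters are [11, 9, 2]_5; such a code would be non-MDS.


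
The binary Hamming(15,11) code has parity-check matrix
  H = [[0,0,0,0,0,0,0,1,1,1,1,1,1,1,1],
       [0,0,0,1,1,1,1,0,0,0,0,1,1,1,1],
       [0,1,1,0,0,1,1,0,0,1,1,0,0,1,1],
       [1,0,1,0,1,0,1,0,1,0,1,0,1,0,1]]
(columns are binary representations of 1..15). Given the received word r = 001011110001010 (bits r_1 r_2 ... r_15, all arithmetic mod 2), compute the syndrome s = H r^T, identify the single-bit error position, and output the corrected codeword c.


s = (1, 1, 0, 1)^T, error position = 13, corrected codeword c = 001011110001110

Compute s = H r^T mod 2 one row at a time:
  s_1 = 1 + 0 + 0 + 0 + 1 + 0 + 1 + 0 = 3 ≡ 1 (mod 2).
  s_2 = 0 + 1 + 1 + 1 + 1 + 0 + 1 + 0 = 5 ≡ 1 (mod 2).
  s_3 = 0 + 1 + 1 + 1 + 0 + 0 + 1 + 0 = 4 ≡ 0 (mod 2).
  s_4 = 0 + 1 + 1 + 1 + 0 + 0 + 0 + 0 = 3 ≡ 1 (mod 2).
s = (1, 1, 0, 1)^T — this equals column 13 of H (binary 1101), so error is at position 13.
Correct: flip bit 13 of r = 001011110001010 to get c = 001011110001110.


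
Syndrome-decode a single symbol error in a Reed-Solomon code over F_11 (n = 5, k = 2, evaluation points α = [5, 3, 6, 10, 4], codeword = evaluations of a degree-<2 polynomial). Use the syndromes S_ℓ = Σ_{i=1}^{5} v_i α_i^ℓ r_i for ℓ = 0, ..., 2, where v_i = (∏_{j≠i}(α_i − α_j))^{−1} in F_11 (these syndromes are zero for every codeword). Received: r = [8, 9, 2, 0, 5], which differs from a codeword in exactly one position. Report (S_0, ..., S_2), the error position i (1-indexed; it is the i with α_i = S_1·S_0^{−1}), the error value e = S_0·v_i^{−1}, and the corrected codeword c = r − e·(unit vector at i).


S = (9, 3, 1), error at position 5, error magnitude e = 2, c = [8, 9, 2, 0, 3].

Step 1: column multipliers v_i = (∏_{j≠i}(α_i − α_j))^{−1} mod 11.
  i = 1 (α = 5): (5−3)(5−6)(5−10)(5−4) = 2·(−1)·(−5)·1 = 10 ≡ 10, so v_1 = 10^{−1} = 10 (mod 11).
  i = 2 (α = 3): (3−5)(3−6)(3−10)(3−4) = (−2)·(−3)·(−7)·(−1) = 42 ≡ 9, so v_2 = 9^{−1} = 5 (mod 11).
  i = 3 (α = 6): (6−5)(6−3)(6−10)(6−4) = 1·3·(−4)·2 = −24 ≡ 9, so v_3 = 9^{−1} = 5 (mod 11).
  i = 4 (α = 10): (10−5)(10−3)(10−6)(10−4) = 5·7·4·6 = 840 ≡ 4, so v_4 = 4^{−1} = 3 (mod 11).
  i = 5 (α = 4): (4−5)(4−3)(4−6)(4−10) = (−1)·1·(−2)·(−6) = −12 ≡ 10, so v_5 = 10^{−1} = 10 (mod 11).
  v = [10, 5, 5, 3, 10].
Step 2: syndromes of r = [8, 9, 2, 0, 5] (all sums mod 11).
  S_0 = Σ v_i r_i = 10·8 + 5·9 + 5·2 + 3·0 + 10·5 = 185 ≡ 9.
  S_1 = Σ v_i α_i r_i = 10·5·8 + 5·3·9 + 5·6·2 + 3·10·0 + 10·4·5 = 795 ≡ 3.
  α_i^2 mod 11 = [3, 9, 3, 1, 5].
  S_2 = Σ v_i α_i^2 r_i = 10·3·8 + 5·9·9 + 5·3·2 + 3·1·0 + 10·5·5 = 925 ≡ 1.
  S = (9, 3, 1) ≠ 0, so r is not a codeword (an error is present).
Step 3: locate the error. For a single error e at position i, S_ℓ = v_i·e·α_i^ℓ, so α_err = S_1/S_0.
  S_0^{−1} = 9^{−1} = 5 (mod 11), so α_err = 3·5 = 15 ≡ 4 = α_5. Error position i = 5.
  Consistency check: S_2/S_1 = 1·4 = 4 ≡ 4 = α_err ✓ (single-error assumption holds).
Step 4: error magnitude e = S_0/v_5 = S_0·∏_{j≠5}(α_5 − α_j) = 9·10 = 90 ≡ 2 (mod 11).
Step 5: correct position 5: c_5 = r_5 − e = 5 − 2 ≡ 3 (mod 11). Hence c = [8, 9, 2, 0, 3].
  Check: interpolating c through the α_i gives m(x) = 5 + 5·x (degree < 2) with m(α_i) = c_i for every i, so c is indeed a codeword.


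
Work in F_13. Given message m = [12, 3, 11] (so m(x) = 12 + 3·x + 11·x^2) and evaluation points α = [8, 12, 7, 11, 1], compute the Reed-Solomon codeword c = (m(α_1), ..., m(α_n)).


c = [12, 7, 0, 11, 0]

Message polynomial: m(x) = 12 + 3·x + 11·x^2 (mod 13).
For each evaluation point α_i, compute m(α_i) mod 13:
  α_1 = 8: Horner steps 11 → 0 → 12, so m(8) = 12.
  α_2 = 12: Horner steps 11 → 5 → 7, so m(12) = 7.
  α_3 = 7: Horner steps 11 → 2 → 0, so m(7) = 0.
  α_4 = 11: Horner steps 11 → 7 → 11, so m(11) = 11.
  α_5 = 1: Horner steps 11 → 1 → 0, so m(1) = 0.
Codeword c = [12, 7, 0, 11, 0] ∈ F_13^5.


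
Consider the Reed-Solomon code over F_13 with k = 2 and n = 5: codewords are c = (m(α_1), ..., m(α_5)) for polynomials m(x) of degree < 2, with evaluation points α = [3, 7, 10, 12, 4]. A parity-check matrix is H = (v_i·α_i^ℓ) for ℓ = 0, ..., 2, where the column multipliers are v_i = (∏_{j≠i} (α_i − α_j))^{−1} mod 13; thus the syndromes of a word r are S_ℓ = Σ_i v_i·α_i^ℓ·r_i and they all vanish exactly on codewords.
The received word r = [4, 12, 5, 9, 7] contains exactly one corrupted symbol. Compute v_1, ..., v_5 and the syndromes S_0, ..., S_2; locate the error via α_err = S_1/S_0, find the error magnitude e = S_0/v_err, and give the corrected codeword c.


S = (12, 9, 10), error at position 5, error magnitude e = 1, c = [4, 12, 5, 9, 6].

Step 1: column multipliers v_i = (∏_{j≠i}(α_i − α_j))^{−1} mod 13.
  i = 1 (α = 3): (3−7)(3−10)(3−12)(3−4) = (−4)·(−7)·(−9)·(−1) = 252 ≡ 5, so v_1 = 5^{−1} = 8 (mod 13).
  i = 2 (α = 7): (7−3)(7−10)(7−12)(7−4) = 4·(−3)·(−5)·3 = 180 ≡ 11, so v_2 = 11^{−1} = 6 (mod 13).
  i = 3 (α = 10): (10−3)(10−7)(10−12)(10−4) = 7·3·(−2)·6 = −252 ≡ 8, so v_3 = 8^{−1} = 5 (mod 13).
  i = 4 (α = 12): (12−3)(12−7)(12−10)(12−4) = 9·5·2·8 = 720 ≡ 5, so v_4 = 5^{−1} = 8 (mod 13).
  i = 5 (α = 4): (4−3)(4−7)(4−10)(4−12) = 1·(−3)·(−6)·(−8) = −144 ≡ 12, so v_5 = 12^{−1} = 12 (mod 13).
  v = [8, 6, 5, 8, 12].
Step 2: syndromes of r = [4, 12, 5, 9, 7] (all sums mod 13).
  S_0 = Σ v_i r_i = 8·4 + 6·12 + 5·5 + 8·9 + 12·7 = 285 ≡ 12.
  S_1 = Σ v_i α_i r_i = 8·3·4 + 6·7·12 + 5·10·5 + 8·12·9 + 12·4·7 = 2050 ≡ 9.
  α_i^2 mod 13 = [9, 10, 9, 1, 3].
  S_2 = Σ v_i α_i^2 r_i = 8·9·4 + 6·10·12 + 5·9·5 + 8·1·9 + 12·3·7 = 1557 ≡ 10.
  S = (12, 9, 10) ≠ 0, so r is not a codeword (an error is present).
Step 3: locate the error. For a single error e at position i, S_ℓ = v_i·e·α_i^ℓ, so α_err = S_1/S_0.
  S_0^{−1} = 12^{−1} = 12 (mod 13), so α_err = 9·12 = 108 ≡ 4 = α_5. Error position i = 5.
  Consistency check: S_2/S_1 = 10·3 = 30 ≡ 4 = α_err ✓ (single-error assumption holds).
Step 4: error magnitude e = S_0/v_5 = S_0·∏_{j≠5}(α_5 − α_j) = 12·12 = 144 ≡ 1 (mod 13).
Step 5: correct position 5: c_5 = r_5 − e = 7 − 1 ≡ 6 (mod 13). Hence c = [4, 12, 5, 9, 6].
  Check: interpolating c through the α_i gives m(x) = 11 + 2·x (degree < 2) with m(α_i) = c_i for every i, so c is indeed a codeword.


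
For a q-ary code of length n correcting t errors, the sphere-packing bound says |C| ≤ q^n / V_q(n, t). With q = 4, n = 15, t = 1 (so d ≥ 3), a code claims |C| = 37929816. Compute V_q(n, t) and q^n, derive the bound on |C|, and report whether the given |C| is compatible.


V_q(n, t) = 46, q^n = 1073741824, Hamming bound = 23342213, |C| = 37929816 > bound (violated).

Step 1: Compute V_q(n, t) = Σ_{j=0}^1 C(n, j) (q−1)^j.
  j = 0: C(15,0)·(3)^0 = 1·1 = 1.
  j = 1: C(15,1)·(3)^1 = 15·3 = 45.
  V_q(n, t) = 1 + 45 = 46.
Step 2: q^n = 4^15 = 1073741824.
Step 3: Hamming bound ⌊q^n / V_q(n,t)⌋ = ⌊1073741824/46⌋ = 23342213.
Step 4: Compare |C| = 37929816 to 23342213: violated.
The claimed |C| lies above the Hamming bound, so no 4-ary code of length 15 with d ≥ 3 can have 37929816 codewords.


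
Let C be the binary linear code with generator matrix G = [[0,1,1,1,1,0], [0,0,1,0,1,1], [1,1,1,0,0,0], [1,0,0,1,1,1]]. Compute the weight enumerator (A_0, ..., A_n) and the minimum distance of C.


Weight distribution: A_0 = 1, A_1 = 1, A_2 = 2, A_3 = 6, A_4 = 5, A_5 = 1. Minimum distance d = 1.

Enumerate all 2^4 = 16 messages m ∈ F_2^4.
For each, compute codeword c = mG in F_2^6, then tally its weight.
  m = 0000 → c = 000000, weight = 0.
  m = 1000 → c = 011110, weight = 4.
  m = 0100 → c = 001011, weight = 3.
  m = 1100 → c = 010101, weight = 3.
  m = 0010 → c = 111000, weight = 3.
  m = 1010 → c = 100110, weight = 3.
  m = 0110 → c = 110011, weight = 4.
  m = 1110 → c = 101101, weight = 4.
  m = 0001 → c = 100111, weight = 4.
  m = 1001 → c = 111001, weight = 4.
  m = 0101 → c = 101100, weight = 3.
  m = 1101 → c = 110010, weight = 3.
  m = 0011 → c = 011111, weight = 5.
  m = 1011 → c = 000001, weight = 1.
  m = 0111 → c = 010100, weight = 2.
  m = 1111 → c = 001010, weight = 2.
Tally weights:
  weight 0: 1 codewords.
  weight 1: 1 codewords.
  weight 2: 2 codewords.
  weight 3: 6 codewords.
  weight 4: 5 codewords.
  weight 5: 1 codewords.
Minimum distance d = smallest w > 0 with A_w > 0 = 1.
Sanity: Σ A_w = 16 = 2^4 = 16 ✓.


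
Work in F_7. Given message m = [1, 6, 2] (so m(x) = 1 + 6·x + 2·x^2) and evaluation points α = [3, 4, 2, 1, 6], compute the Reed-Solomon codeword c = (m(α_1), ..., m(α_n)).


c = [2, 1, 0, 2, 4]

Message polynomial: m(x) = 1 + 6·x + 2·x^2 (mod 7).
For each evaluation point α_i, compute m(α_i) mod 7:
  α_1 = 3: Horner steps 2 → 5 → 2, so m(3) = 2.
  α_2 = 4: Horner steps 2 → 0 → 1, so m(4) = 1.
  α_3 = 2: Horner steps 2 → 3 → 0, so m(2) = 0.
  α_4 = 1: Horner steps 2 → 1 → 2, so m(1) = 2.
  α_5 = 6: Horner steps 2 → 4 → 4, so m(6) = 4.
Codeword c = [2, 1, 0, 2, 4] ∈ F_7^5.


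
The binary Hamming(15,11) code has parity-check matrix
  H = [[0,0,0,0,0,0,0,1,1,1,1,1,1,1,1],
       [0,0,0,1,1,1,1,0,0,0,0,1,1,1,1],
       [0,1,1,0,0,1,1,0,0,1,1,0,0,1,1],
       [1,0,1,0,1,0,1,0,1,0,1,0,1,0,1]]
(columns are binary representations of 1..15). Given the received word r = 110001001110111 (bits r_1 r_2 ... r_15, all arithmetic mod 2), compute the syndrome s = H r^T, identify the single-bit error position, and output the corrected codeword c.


s = (0, 0, 0, 1)^T, error position = 1, corrected codeword c = 010001001110111

Compute s = H r^T mod 2 one row at a time:
  s_1 = 0 + 1 + 1 + 1 + 0 + 1 + 1 + 1 = 6 ≡ 0 (mod 2).
  s_2 = 0 + 0 + 1 + 0 + 0 + 1 + 1 + 1 = 4 ≡ 0 (mod 2).
  s_3 = 1 + 0 + 1 + 0 + 1 + 1 + 1 + 1 = 6 ≡ 0 (mod 2).
  s_4 = 1 + 0 + 0 + 0 + 1 + 1 + 1 + 1 = 5 ≡ 1 (mod 2).
s = (0, 0, 0, 1)^T — this equals column 1 of H (binary 0001), so error is at position 1.
Correct: flip bit 1 of r = 110001001110111 to get c = 010001001110111.


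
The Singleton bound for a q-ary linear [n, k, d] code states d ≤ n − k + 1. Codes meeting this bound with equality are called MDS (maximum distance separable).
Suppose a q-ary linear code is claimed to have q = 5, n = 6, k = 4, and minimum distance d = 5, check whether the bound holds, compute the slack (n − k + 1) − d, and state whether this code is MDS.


Singleton RHS = n − k + 1 = 3, slack = -2, bound violated (no such code; not MDS).

Singleton bound: d ≤ n − k + 1.
Here n = 6, k = 4, so n − k + 1 = 3.
Given d = 5, check d ≤ 3: NO.
Slack = (n − k + 1) − d = -2.
The slack is negative: d = 5 exceeds n − k + 1 = 3 by 2, so the Singleton bound is violated and no linear [6, 4, 5]_5 code can exist. In particular it is not MDS (MDS requires d = n − k + 1 exactly).
Description: the claimed parameters are [6, 4, 5]_5; such a code would be impossible (violates the Singleton bound).


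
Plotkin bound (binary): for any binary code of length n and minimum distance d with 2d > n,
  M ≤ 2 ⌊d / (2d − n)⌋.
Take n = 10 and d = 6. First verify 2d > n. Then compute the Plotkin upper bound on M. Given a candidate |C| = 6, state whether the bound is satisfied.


Plotkin bound M ≤ 6; given |C| = 6 ≤ bound (satisfied).

Check applicability: 2d = 12, n = 10.
2d − n = 2 > 0, so Plotkin applies.
Compute d/(2d−n) = 6/2 ≈ 3.0000.
⌊d/(2d−n)⌋ = 3.
Plotkin bound: M ≤ 2·3 = 6.
Given |C| = 6, check: satisfied.
This |C| is at the Plotkin bound.


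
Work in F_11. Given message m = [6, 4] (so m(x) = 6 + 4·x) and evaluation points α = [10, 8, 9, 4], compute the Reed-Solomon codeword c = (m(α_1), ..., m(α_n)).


c = [2, 5, 9, 0]

Message polynomial: m(x) = 6 + 4·x (mod 11).
For each evaluation point α_i, compute m(α_i) mod 11:
  α_1 = 10: Horner steps 4 → 2, so m(10) = 2.
  α_2 = 8: Horner steps 4 → 5, so m(8) = 5.
  α_3 = 9: Horner steps 4 → 9, so m(9) = 9.
  α_4 = 4: Horner steps 4 → 0, so m(4) = 0.
Codeword c = [2, 5, 9, 0] ∈ F_11^4.


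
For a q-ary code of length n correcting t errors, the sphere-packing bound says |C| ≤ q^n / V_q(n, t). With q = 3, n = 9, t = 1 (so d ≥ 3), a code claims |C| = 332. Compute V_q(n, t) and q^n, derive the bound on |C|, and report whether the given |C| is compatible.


V_q(n, t) = 19, q^n = 19683, Hamming bound = 1035, |C| = 332 ≤ bound (satisfied).

Step 1: Compute V_q(n, t) = Σ_{j=0}^1 C(n, j) (q−1)^j.
  j = 0: C(9,0)·(2)^0 = 1·1 = 1.
  j = 1: C(9,1)·(2)^1 = 9·2 = 18.
  V_q(n, t) = 1 + 18 = 19.
Step 2: q^n = 3^9 = 19683.
Step 3: Hamming bound ⌊q^n / V_q(n,t)⌋ = ⌊19683/19⌋ = 1035.
Step 4: Compare |C| = 332 to 1035: satisfied.
The claimed |C| lies below the Hamming bound.


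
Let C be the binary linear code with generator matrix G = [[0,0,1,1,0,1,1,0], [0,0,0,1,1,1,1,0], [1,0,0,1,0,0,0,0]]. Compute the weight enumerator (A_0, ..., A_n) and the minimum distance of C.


Weight distribution: A_0 = 1, A_2 = 2, A_4 = 5. Minimum distance d = 2.

Enumerate all 2^3 = 8 messages m ∈ F_2^3.
For each, compute codeword c = mG in F_2^8, then tally its weight.
  m = 000 → c = 00000000, weight = 0.
  m = 100 → c = 00110110, weight = 4.
  m = 010 → c = 00011110, weight = 4.
  m = 110 → c = 00101000, weight = 2.
  m = 001 → c = 10010000, weight = 2.
  m = 101 → c = 10100110, weight = 4.
  m = 011 → c = 10001110, weight = 4.
  m = 111 → c = 10111000, weight = 4.
Tally weights:
  weight 0: 1 codewords.
  weight 2: 2 codewords.
  weight 4: 5 codewords.
Minimum distance d = smallest w > 0 with A_w > 0 = 2.
Sanity: Σ A_w = 8 = 2^3 = 8 ✓.


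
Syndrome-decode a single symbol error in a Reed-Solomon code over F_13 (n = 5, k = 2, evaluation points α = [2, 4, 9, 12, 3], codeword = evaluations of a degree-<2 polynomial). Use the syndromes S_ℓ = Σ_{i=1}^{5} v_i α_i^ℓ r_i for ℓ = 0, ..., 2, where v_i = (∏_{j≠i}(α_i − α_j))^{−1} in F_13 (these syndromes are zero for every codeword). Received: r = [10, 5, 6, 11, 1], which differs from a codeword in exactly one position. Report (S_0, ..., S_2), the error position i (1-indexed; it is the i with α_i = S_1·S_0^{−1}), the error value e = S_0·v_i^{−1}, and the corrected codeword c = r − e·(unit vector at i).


S = (1, 9, 3), error at position 3, error magnitude e = 7, c = [10, 5, 12, 11, 1].

Step 1: column multipliers v_i = (∏_{j≠i}(α_i − α_j))^{−1} mod 13.
  i = 1 (α = 2): (2−4)(2−9)(2−12)(2−3) = (−2)·(−7)·(−10)·(−1) = 140 ≡ 10, so v_1 = 10^{−1} = 4 (mod 13).
  i = 2 (α = 4): (4−2)(4−9)(4−12)(4−3) = 2·(−5)·(−8)·1 = 80 ≡ 2, so v_2 = 2^{−1} = 7 (mod 13).
  i = 3 (α = 9): (9−2)(9−4)(9−12)(9−3) = 7·5·(−3)·6 = −630 ≡ 7, so v_3 = 7^{−1} = 2 (mod 13).
  i = 4 (α = 12): (12−2)(12−4)(12−9)(12−3) = 10·8·3·9 = 2160 ≡ 2, so v_4 = 2^{−1} = 7 (mod 13).
  i = 5 (α = 3): (3−2)(3−4)(3−9)(3−12) = 1·(−1)·(−6)·(−9) = −54 ≡ 11, so v_5 = 11^{−1} = 6 (mod 13).
  v = [4, 7, 2, 7, 6].
Step 2: syndromes of r = [10, 5, 6, 11, 1] (all sums mod 13).
  S_0 = Σ v_i r_i = 4·10 + 7·5 + 2·6 + 7·11 + 6·1 = 170 ≡ 1.
  S_1 = Σ v_i α_i r_i = 4·2·10 + 7·4·5 + 2·9·6 + 7·12·11 + 6·3·1 = 1270 ≡ 9.
  α_i^2 mod 13 = [4, 3, 3, 1, 9].
  S_2 = Σ v_i α_i^2 r_i = 4·4·10 + 7·3·5 + 2·3·6 + 7·1·11 + 6·9·1 = 432 ≡ 3.
  S = (1, 9, 3) ≠ 0, so r is not a codeword (an error is present).
Step 3: locate the error. For a single error e at position i, S_ℓ = v_i·e·α_i^ℓ, so α_err = S_1/S_0.
  S_0^{−1} = 1^{−1} = 1 (mod 13), so α_err = 9·1 = 9 ≡ 9 = α_3. Error position i = 3.
  Consistency check: S_2/S_1 = 3·3 = 9 ≡ 9 = α_err ✓ (single-error assumption holds).
Step 4: error magnitude e = S_0/v_3 = S_0·∏_{j≠3}(α_3 − α_j) = 1·7 = 7 ≡ 7 (mod 13).
Step 5: correct position 3: c_3 = r_3 − e = 6 − 7 ≡ 12 (mod 13). Hence c = [10, 5, 12, 11, 1].
  Check: interpolating c through the α_i gives m(x) = 2 + 4·x (degree < 2) with m(α_i) = c_i for every i, so c is indeed a codeword.
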